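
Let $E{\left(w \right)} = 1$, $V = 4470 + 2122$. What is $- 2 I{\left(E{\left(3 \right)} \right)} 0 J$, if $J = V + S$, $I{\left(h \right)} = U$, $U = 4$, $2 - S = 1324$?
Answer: $0$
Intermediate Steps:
$S = -1322$ ($S = 2 - 1324 = -1322$)
$V = 6592$
$I{\left(h \right)} = 4$
$J = 5270$ ($J = 6592 - 1322 = 5270$)
$- 2 I{\left(E{\left(3 \right)} \right)} 0 J = \left(-2\right) 4 \cdot 0 \cdot 5270 = \left(-8\right) 0 \cdot 5270 = 0 \cdot 5270 = 0$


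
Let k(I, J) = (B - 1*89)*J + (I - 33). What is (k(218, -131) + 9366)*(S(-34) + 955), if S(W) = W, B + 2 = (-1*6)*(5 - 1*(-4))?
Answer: 26290866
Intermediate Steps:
B = -56 (B = -2 + (-1*6)*(5 - 1*(-4)) = -2 - 6*(5 + 4) = -2 - 6*9 = -2 - 54 = -56)
k(I, J) = -33 + I - 145*J (k(I, J) = (-56 - 1*89)*J + (I - 33) = (-56 - 89)*J + (-33 + I) = -145*J + (-33 + I) = -33 + I - 145*J)
(k(218, -131) + 9366)*(S(-34) + 955) = ((-33 + 218 - 145*(-131)) + 9366)*(-34 + 955) = ((-33 + 218 + 18995) + 9366)*921 = (19180 + 9366)*921 = 28546*921 = 26290866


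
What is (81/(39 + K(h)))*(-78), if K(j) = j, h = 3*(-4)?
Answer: -234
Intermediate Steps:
h = -12
(81/(39 + K(h)))*(-78) = (81/(39 - 12))*(-78) = (81/27)*(-78) = (81*(1/27))*(-78) = 3*(-78) = -234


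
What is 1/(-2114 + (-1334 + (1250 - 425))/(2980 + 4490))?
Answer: -7470/15792089 ≈ -0.00047302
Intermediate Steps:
1/(-2114 + (-1334 + (1250 - 425))/(2980 + 4490)) = 1/(-2114 + (-1334 + 825)/7470) = 1/(-2114 - 509*1/7470) = 1/(-2114 - 509/7470) = 1/(-15792089/7470) = -7470/15792089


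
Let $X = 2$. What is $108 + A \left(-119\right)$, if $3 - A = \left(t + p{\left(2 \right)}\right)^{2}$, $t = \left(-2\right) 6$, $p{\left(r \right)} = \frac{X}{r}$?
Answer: $14150$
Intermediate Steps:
$p{\left(r \right)} = \frac{2}{r}$
$t = -12$
$A = -118$ ($A = 3 - \left(-12 + \frac{2}{2}\right)^{2} = 3 - \left(-12 + 2 \cdot \frac{1}{2}\right)^{2} = 3 - \left(-12 + 1\right)^{2} = 3 - \left(-11\right)^{2} = 3 - 121 = -118$)
$108 + A \left(-119\right) = 108 - -14042 = 108 + 14042 = 14150$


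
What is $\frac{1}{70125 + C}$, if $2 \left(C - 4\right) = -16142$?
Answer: $\frac{1}{62058} \approx 1.6114 \cdot 10^{-5}$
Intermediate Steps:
$C = -8067$ ($C = 4 + \frac{1}{2} \left(-16142\right) = 4 - 8071 = -8067$)
$\frac{1}{70125 + C} = \frac{1}{70125 - 8067} = \frac{1}{62058}$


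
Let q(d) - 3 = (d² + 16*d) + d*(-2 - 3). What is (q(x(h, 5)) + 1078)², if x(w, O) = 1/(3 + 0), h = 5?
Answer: 95316169/81 ≈ 1.1767e+6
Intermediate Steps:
x(w, O) = ⅓ (x(w, O) = 1/3 = ⅓)
q(d) = 3 + d² + 11*d (q(d) = 3 + ((d² + 16*d) + d*(-2 - 3)) = 3 + ((d² + 16*d) + d*(-5)) = 3 + ((d² + 16*d) - 5*d) = 3 + (d² + 11*d) = 3 + d² + 11*d)
(q(x(h, 5)) + 1078)² = ((3 + (⅓)² + 11*(⅓)) + 1078)² = ((3 + ⅑ + 11/3) + 1078)² = (61/9 + 1078)² = (9763/9)² = 95316169/81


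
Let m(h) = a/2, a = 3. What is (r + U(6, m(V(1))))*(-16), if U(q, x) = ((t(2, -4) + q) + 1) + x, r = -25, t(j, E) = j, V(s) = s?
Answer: 232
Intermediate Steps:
m(h) = 3/2
U(q, x) = 3 + q + x (U(q, x) = ((2 + q) + 1) + x = (3 + q) + x = 3 + q + x)
(r + U(6, m(V(1))))*(-16) = (-25 + (3 + 6 + 3/2))*(-16) = (-25 + 21/2)*(-16) = -29/2*(-16) = 232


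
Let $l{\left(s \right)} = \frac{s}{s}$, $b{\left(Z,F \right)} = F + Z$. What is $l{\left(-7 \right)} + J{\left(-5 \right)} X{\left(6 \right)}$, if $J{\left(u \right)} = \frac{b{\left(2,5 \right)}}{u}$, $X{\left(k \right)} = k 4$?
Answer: $- \frac{163}{5} \approx -32.6$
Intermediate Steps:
$X{\left(k \right)} = 4 k$
$l{\left(s \right)} = 1$
$J{\left(u \right)} = \frac{7}{u}$ ($J{\left(u \right)} = \frac{5 + 2}{u} = \frac{7}{u}$)
$l{\left(-7 \right)} + J{\left(-5 \right)} X{\left(6 \right)} = 1 + \frac{7}{-5} \cdot 4 \cdot 6 = 1 + 7 \left(- \frac{1}{5}\right) 24 = 1 - \frac{168}{5} = - \frac{163}{5}$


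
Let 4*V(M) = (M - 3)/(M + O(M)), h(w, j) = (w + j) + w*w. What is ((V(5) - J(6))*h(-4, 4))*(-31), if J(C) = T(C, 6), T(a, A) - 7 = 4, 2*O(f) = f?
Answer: 81344/15 ≈ 5422.9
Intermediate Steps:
O(f) = f/2
T(a, A) = 11 (T(a, A) = 7 + 4 = 11)
J(C) = 11
h(w, j) = j + w + w² (h(w, j) = (j + w) + w² = j + w + w²)
V(M) = (-3 + M)/(6*M) (V(M) = ((M - 3)/(M + M/2))/4 = ((-3 + M)/((3*M/2)))/4 = ((-3 + M)*(2/(3*M)))/4 = (2*(-3 + M)/(3*M))/4 = (-3 + M)/(6*M))
((V(5) - J(6))*h(-4, 4))*(-31) = (((⅙)*(-3 + 5)/5 - 1*11)*(4 - 4 + (-4)²))*(-31) = (((⅙)*(⅕)*2 - 11)*(4 - 4 + 16))*(-31) = ((1/15 - 11)*16)*(-31) = -164/15*16*(-31) = -2624/15*(-31) = 81344/15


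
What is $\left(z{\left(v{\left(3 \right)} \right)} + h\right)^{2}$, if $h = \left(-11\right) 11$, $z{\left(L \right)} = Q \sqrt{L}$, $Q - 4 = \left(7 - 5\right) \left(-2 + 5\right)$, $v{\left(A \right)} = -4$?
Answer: $14241 - 4840 i \approx 14241.0 - 4840.0 i$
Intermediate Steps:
$Q = 10$ ($Q = 4 + \left(7 - 5\right) \left(-2 + 5\right) = 4 + 2 \cdot 3 = 4 + 6 = 10$)
$z{\left(L \right)} = 10 \sqrt{L}$
$h = -121$
$\left(z{\left(v{\left(3 \right)} \right)} + h\right)^{2} = \left(10 \sqrt{-4} - 121\right)^{2} = \left(10 \cdot 2 i - 121\right)^{2} = \left(20 i - 121\right)^{2} = \left(-121 + 20 i\right)^{2}$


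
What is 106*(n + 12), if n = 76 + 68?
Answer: 16536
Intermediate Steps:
n = 144
106*(n + 12) = 106*(144 + 12) = 106*156 = 16536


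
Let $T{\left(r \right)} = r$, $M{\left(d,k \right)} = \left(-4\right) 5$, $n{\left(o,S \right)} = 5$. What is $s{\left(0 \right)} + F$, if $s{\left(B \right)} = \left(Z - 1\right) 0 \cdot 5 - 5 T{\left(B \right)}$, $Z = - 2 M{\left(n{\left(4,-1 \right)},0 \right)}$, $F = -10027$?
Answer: $-10027$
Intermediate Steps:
$M{\left(d,k \right)} = -20$
$Z = 40$ ($Z = \left(-2\right) \left(-20\right) = 40$)
$s{\left(B \right)} = - 5 B$ ($s{\left(B \right)} = \left(40 - 1\right) 0 \cdot 5 - 5 B = 39 \cdot 0 \cdot 5 - 5 B = 0 \cdot 5 - 5 B = 0 - 5 B = - 5 B$)
$s{\left(0 \right)} + F = \left(-5\right) 0 - 10027 = 0 - 10027 = -10027$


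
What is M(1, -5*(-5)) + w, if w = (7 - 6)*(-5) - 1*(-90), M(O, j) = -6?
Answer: 79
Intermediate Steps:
w = 85 (w = 1*(-5) + 90 = -5 + 90 = 85)
M(1, -5*(-5)) + w = -6 + 85 = 79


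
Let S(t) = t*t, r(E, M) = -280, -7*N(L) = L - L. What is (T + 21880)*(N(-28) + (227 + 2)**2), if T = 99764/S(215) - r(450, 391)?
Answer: 53722960309924/46225 ≈ 1.1622e+9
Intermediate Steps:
N(L) = 0 (N(L) = -(L - L)/7 = -1/7*0 = 0)
S(t) = t**2
T = 13042764/46225 (T = 99764/(215**2) - 1*(-280) = 99764/46225 + 280 = 13042764/46225 ≈ 282.16)
(T + 21880)*(N(-28) + (227 + 2)**2) = (13042764/46225 + 21880)*(0 + (227 + 2)**2) = 1024445764*(0 + 229**2)/46225 = 1024445764*(0 + 52441)/46225 = (1024445764/46225)*52441 = 53722960309924/46225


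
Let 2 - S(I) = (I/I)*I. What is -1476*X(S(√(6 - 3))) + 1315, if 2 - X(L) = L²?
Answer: 8695 - 5904*√3 ≈ -1531.0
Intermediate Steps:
S(I) = 2 - I (S(I) = 2 - I/I*I = 2 - I)
X(L) = 2 - L²
-1476*X(S(√(6 - 3))) + 1315 = -1476*(2 - (2 - √(6 - 3))²) + 1315 = -1476*(2 - (2 - √3)²) + 1315 = (-2952 + 1476*(2 - √3)²) + 1315 = -1637 + 1476*(2 - √3)²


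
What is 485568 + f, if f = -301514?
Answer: 184054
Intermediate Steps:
485568 + f = 485568 - 301514 = 184054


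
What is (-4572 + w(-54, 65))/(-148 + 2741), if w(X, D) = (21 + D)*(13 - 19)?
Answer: -5088/2593 ≈ -1.9622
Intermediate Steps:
w(X, D) = -126 - 6*D (w(X, D) = (21 + D)*(-6) = -126 - 6*D)
(-4572 + w(-54, 65))/(-148 + 2741) = (-4572 + (-126 - 6*65))/(-148 + 2741) = (-4572 + (-126 - 390))/2593 = (-4572 - 516)*(1/2593) = -5088*1/2593 = -5088/2593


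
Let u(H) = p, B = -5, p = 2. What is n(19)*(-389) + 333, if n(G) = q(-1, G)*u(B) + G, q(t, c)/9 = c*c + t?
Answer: -2527778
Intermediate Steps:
q(t, c) = 9*t + 9*c² (q(t, c) = 9*(c*c + t) = 9*(c² + t) = 9*(t + c²) = 9*t + 9*c²)
u(H) = 2
n(G) = -18 + G + 18*G² (n(G) = (9*(-1) + 9*G²)*2 + G = (-9 + 9*G²)*2 + G = (-18 + 18*G²) + G = -18 + G + 18*G²)
n(19)*(-389) + 333 = (-18 + 19 + 18*19²)*(-389) + 333 = (-18 + 19 + 18*361)*(-389) + 333 = (-18 + 19 + 6498)*(-389) + 333 = 6499*(-389) + 333 = -2528111 + 333 = -2527778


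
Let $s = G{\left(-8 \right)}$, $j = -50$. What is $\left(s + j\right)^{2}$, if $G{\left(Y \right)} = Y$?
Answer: $3364$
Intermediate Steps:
$s = -8$
$\left(s + j\right)^{2} = \left(-8 - 50\right)^{2} = \left(-58\right)^{2} = 3364$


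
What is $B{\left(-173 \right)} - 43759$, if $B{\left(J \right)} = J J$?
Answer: $-13830$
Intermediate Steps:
$B{\left(J \right)} = J^{2}$
$B{\left(-173 \right)} - 43759 = \left(-173\right)^{2} - 43759 = 29929 - 43759 = -13830$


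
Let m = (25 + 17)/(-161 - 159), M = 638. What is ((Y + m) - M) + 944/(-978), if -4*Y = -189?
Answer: -46306069/78240 ≈ -591.85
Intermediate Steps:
Y = 189/4 (Y = -¼*(-189) = 189/4 ≈ 47.250)
m = -21/160 (m = 42/(-320) = 42*(-1/320) = -21/160 ≈ -0.13125)
((Y + m) - M) + 944/(-978) = ((189/4 - 21/160) - 1*638) + 944/(-978) = (7539/160 - 638) + 944*(-1/978) = -94541/160 - 472/489 = -46306069/78240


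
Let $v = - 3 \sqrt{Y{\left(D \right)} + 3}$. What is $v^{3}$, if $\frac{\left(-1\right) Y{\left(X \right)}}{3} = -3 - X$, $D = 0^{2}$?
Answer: $- 648 \sqrt{3} \approx -1122.4$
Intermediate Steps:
$D = 0$
$Y{\left(X \right)} = 9 + 3 X$ ($Y{\left(X \right)} = - 3 \left(-3 - X\right) = 9 + 3 X$)
$v = - 6 \sqrt{3}$ ($v = - 3 \sqrt{\left(9 + 3 \cdot 0\right) + 3} = - 3 \sqrt{\left(9 + 0\right) + 3} = - 3 \sqrt{9 + 3} = - 3 \sqrt{12} = - 3 \cdot 2 \sqrt{3} = - 6 \sqrt{3} \approx -10.392$)
$v^{3} = \left(- 6 \sqrt{3}\right)^{3} = - 648 \sqrt{3}$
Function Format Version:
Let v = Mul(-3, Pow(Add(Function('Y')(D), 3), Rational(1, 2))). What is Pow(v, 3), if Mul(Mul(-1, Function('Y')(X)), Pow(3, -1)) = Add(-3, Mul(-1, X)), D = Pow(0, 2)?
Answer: Mul(-648, Pow(3, Rational(1, 2))) ≈ -1122.4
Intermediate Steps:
D = 0
Function('Y')(X) = Add(9, Mul(3, X)) (Function('Y')(X) = Mul(-3, Add(-3, Mul(-1, X))) = Add(9, Mul(3, X)))
v = Mul(-6, Pow(3, Rational(1, 2))) (v = Mul(-3, Pow(Add(Add(9, Mul(3, 0)), 3), Rational(1, 2))) = Mul(-3, Pow(Add(Add(9, 0), 3), Rational(1, 2))) = Mul(-3, Pow(Add(9, 3), Rational(1, 2))) = Mul(-3, Pow(12, Rational(1, 2))) = Mul(-3, Mul(2, Pow(3, Rational(1, 2)))) = Mul(-6, Pow(3, Rational(1, 2))) ≈ -10.392)
Pow(v, 3) = Pow(Mul(-6, Pow(3, Rational(1, 2))), 3) = Mul(-648, Pow(3, Rational(1, 2)))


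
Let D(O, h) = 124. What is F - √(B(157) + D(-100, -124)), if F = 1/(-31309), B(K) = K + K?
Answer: -1/31309 - √438 ≈ -20.928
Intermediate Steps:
B(K) = 2*K
F = -1/31309 ≈ -3.1940e-5
F - √(B(157) + D(-100, -124)) = -1/31309 - √(2*157 + 124) = -1/31309 - √(314 + 124) = -1/31309 - √438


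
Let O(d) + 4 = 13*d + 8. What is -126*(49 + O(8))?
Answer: -19782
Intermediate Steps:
O(d) = 4 + 13*d (O(d) = -4 + (13*d + 8) = -4 + (8 + 13*d) = 4 + 13*d)
-126*(49 + O(8)) = -126*(49 + (4 + 13*8)) = -126*(49 + (4 + 104)) = -126*(49 + 108) = -126*157 = -19782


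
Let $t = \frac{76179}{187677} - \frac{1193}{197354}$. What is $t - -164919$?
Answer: $\frac{2036139255187469}{12346268886} \approx 1.6492 \cdot 10^{5}$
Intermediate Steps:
$t = \frac{4936777235}{12346268886}$ ($t = 76179 \cdot \frac{1}{187677} - \frac{1193}{197354} = \frac{25393}{62559} - \frac{1193}{197354} = \frac{4936777235}{12346268886} \approx 0.39986$)
$t - -164919 = \frac{4936777235}{12346268886} - -164919 = \frac{4936777235}{12346268886} + 164919 = \frac{2036139255187469}{12346268886}$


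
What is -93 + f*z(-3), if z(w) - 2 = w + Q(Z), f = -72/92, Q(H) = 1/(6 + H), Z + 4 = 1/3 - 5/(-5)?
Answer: -10632/115 ≈ -92.452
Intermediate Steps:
Z = -8/3 (Z = -4 + (1/3 - 5/(-5)) = -4 + (1*(⅓) - 5*(-⅕)) = -4 + (⅓ + 1) = -4 + 4/3 = -8/3 ≈ -2.6667)
f = -18/23 (f = -72*1/92 = -18/23 ≈ -0.78261)
z(w) = 23/10 + w (z(w) = 2 + (w + 1/(6 - 8/3)) = 2 + (w + 1/(10/3)) = 2 + (w + 3/10) = 2 + (3/10 + w) = 23/10 + w)
-93 + f*z(-3) = -93 - 18*(23/10 - 3)/23 = -93 - 18/23*(-7/10) = -93 + 63/115 = -10632/115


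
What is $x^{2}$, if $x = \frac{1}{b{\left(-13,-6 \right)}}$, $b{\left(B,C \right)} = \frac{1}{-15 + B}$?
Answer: $784$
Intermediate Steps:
$x = -28$ ($x = \frac{1}{\frac{1}{-15 - 13}} = \frac{1}{\frac{1}{-28}} = \frac{1}{- \frac{1}{28}} = -28$)
$x^{2} = \left(-28\right)^{2} = 784$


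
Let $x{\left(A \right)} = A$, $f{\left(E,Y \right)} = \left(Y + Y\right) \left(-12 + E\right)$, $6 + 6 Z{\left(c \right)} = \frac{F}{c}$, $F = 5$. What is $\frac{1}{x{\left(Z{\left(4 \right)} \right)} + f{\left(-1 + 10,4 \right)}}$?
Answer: $- \frac{24}{595} \approx -0.040336$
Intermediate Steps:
$Z{\left(c \right)} = -1 + \frac{5}{6 c}$ ($Z{\left(c \right)} = -1 + \frac{5 \frac{1}{c}}{6} = -1 + \frac{5}{6 c}$)
$f{\left(E,Y \right)} = 2 Y \left(-12 + E\right)$
$\frac{1}{x{\left(Z{\left(4 \right)} \right)} + f{\left(-1 + 10,4 \right)}} = \frac{1}{\frac{\frac{5}{6} - 4}{4} + 2 \cdot 4 \left(-12 + \left(-1 + 10\right)\right)} = \frac{1}{\frac{\frac{5}{6} - 4}{4} + 2 \cdot 4 \left(-12 + 9\right)} = \frac{1}{\frac{1}{4} \left(- \frac{19}{6}\right) + 2 \cdot 4 \left(-3\right)} = \frac{1}{- \frac{19}{24} - 24} = \frac{1}{- \frac{595}{24}} = - \frac{24}{595}$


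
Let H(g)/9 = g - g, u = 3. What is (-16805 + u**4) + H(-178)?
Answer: -16724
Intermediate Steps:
H(g) = 0 (H(g) = 9*(g - g) = 9*0 = 0)
(-16805 + u**4) + H(-178) = (-16805 + 3**4) + 0 = (-16805 + 81) + 0 = -16724 + 0 = -16724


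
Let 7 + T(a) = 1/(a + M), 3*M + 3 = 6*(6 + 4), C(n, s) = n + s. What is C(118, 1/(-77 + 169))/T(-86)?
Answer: -15477/920 ≈ -16.823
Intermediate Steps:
M = 19 (M = -1 + (6*(6 + 4))/3 = -1 + (6*10)/3 = -1 + (1/3)*60 = -1 + 20 = 19)
T(a) = -7 + 1/(19 + a) (T(a) = -7 + 1/(a + 19) = -7 + 1/(19 + a))
C(118, 1/(-77 + 169))/T(-86) = (118 + 1/(-77 + 169))/(((-132 - 7*(-86))/(19 - 86))) = (118 + 1/92)/(((-132 + 602)/(-67))) = (118 + 1/92)/((-1/67*470)) = 10857/(92*(-470/67)) = (10857/92)*(-67/470) = -15477/920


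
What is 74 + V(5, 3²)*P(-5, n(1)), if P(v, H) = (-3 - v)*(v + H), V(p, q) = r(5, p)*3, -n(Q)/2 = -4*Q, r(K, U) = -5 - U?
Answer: -106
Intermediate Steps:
n(Q) = 8*Q (n(Q) = -(-8)*Q = 8*Q)
V(p, q) = -15 - 3*p (V(p, q) = (-5 - p)*3 = -15 - 3*p)
P(v, H) = (-3 - v)*(H + v)
74 + V(5, 3²)*P(-5, n(1)) = 74 + (-15 - 3*5)*(-1*(-5)² - 24 - 3*(-5) - 1*8*1*(-5)) = 74 + (-15 - 15)*(-1*25 - 3*8 + 15 - 1*8*(-5)) = 74 - 30*(-25 - 24 + 15 + 40) = 74 - 30*6 = 74 - 180 = -106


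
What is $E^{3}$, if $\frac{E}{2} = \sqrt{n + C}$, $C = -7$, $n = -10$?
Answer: $- 136 i \sqrt{17} \approx - 560.74 i$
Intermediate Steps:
$E = 2 i \sqrt{17}$ ($E = 2 \sqrt{-10 - 7} = 2 \sqrt{-17} = 2 i \sqrt{17} \approx 8.2462 i$)
$E^{3} = \left(2 i \sqrt{17}\right)^{3} = - 136 i \sqrt{17}$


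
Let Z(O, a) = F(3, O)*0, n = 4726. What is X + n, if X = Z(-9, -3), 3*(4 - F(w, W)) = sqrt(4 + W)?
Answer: 4726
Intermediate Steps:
F(w, W) = 4 - sqrt(4 + W)/3
Z(O, a) = 0 (Z(O, a) = (4 - sqrt(4 + O)/3)*0 = 0)
X = 0
X + n = 0 + 4726 = 4726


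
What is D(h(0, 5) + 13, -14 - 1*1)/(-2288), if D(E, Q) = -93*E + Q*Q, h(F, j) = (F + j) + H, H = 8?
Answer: 2193/2288 ≈ 0.95848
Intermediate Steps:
h(F, j) = 8 + F + j (h(F, j) = (F + j) + 8 = 8 + F + j)
D(E, Q) = Q² - 93*E (D(E, Q) = -93*E + Q² = Q² - 93*E)
D(h(0, 5) + 13, -14 - 1*1)/(-2288) = ((-14 - 1*1)² - 93*((8 + 0 + 5) + 13))/(-2288) = ((-14 - 1)² - 93*(13 + 13))*(-1/2288) = ((-15)² - 93*26)*(-1/2288) = (225 - 2418)*(-1/2288) = -2193*(-1/2288) = 2193/2288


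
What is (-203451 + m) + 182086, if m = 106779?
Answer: 85414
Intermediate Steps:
(-203451 + m) + 182086 = (-203451 + 106779) + 182086 = -96672 + 182086 = 85414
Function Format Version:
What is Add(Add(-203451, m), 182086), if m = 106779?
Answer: 85414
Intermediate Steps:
Add(Add(-203451, m), 182086) = Add(Add(-203451, 106779), 182086) = Add(-96672, 182086) = 85414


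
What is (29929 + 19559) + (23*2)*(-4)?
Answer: 49304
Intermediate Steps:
(29929 + 19559) + (23*2)*(-4) = 49488 + 46*(-4) = 49488 - 184 = 49304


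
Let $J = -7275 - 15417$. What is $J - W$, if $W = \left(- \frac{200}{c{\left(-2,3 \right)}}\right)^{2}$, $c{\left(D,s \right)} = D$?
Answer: $-32692$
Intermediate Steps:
$J = -22692$
$W = 10000$ ($W = \left(- \frac{200}{-2}\right)^{2} = \left(\left(-200\right) \left(- \frac{1}{2}\right)\right)^{2} = 100^{2} = 10000$)
$J - W = -22692 - 10000 = -32692$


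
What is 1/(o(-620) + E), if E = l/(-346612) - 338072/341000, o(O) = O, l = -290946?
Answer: -7387168250/4581167266629 ≈ -0.0016125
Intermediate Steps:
E = -1122951629/7387168250 (E = -290946/(-346612) - 338072/341000 = -290946*(-1/346612) - 338072*1/341000 = 145473/173306 - 42259/42625 = -1122951629/7387168250 ≈ -0.15201)
1/(o(-620) + E) = 1/(-620 - 1122951629/7387168250) = 1/(-4581167266629/7387168250) = -7387168250/4581167266629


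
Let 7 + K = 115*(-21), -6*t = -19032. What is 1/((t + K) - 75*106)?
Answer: -1/7200 ≈ -0.00013889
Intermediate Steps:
t = 3172 (t = -⅙*(-19032) = 3172)
K = -2422 (K = -7 + 115*(-21) = -7 - 2415 = -2422)
1/((t + K) - 75*106) = 1/((3172 - 2422) - 75*106) = 1/(750 - 7950) = 1/(-7200) = -1/7200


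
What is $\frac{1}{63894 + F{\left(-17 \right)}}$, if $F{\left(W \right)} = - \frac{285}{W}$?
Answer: $\frac{17}{1086483} \approx 1.5647 \cdot 10^{-5}$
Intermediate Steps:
$\frac{1}{63894 + F{\left(-17 \right)}} = \frac{1}{63894 - \frac{285}{-17}} = \frac{1}{63894 - - \frac{285}{17}} = \frac{1}{63894 + \frac{285}{17}} = \frac{1}{\frac{1086483}{17}} = \frac{17}{1086483}$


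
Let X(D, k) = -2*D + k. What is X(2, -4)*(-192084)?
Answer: 1536672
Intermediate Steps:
X(D, k) = k - 2*D
X(2, -4)*(-192084) = (-4 - 2*2)*(-192084) = (-4 - 4)*(-192084) = -8*(-192084) = 1536672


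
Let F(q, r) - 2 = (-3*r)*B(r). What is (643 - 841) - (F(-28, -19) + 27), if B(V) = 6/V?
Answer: -209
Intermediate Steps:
F(q, r) = -16 (F(q, r) = 2 + (-3*r)*(6/r) = 2 - 18 = -16)
(643 - 841) - (F(-28, -19) + 27) = (643 - 841) - (-16 + 27) = -198 - 1*11 = -198 - 11 = -209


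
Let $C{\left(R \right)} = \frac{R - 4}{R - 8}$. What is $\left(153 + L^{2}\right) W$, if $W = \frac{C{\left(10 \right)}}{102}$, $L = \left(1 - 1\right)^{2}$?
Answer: $\frac{9}{2} \approx 4.5$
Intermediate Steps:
$L = 0$ ($L = 0^{2} = 0$)
$C{\left(R \right)} = \frac{-4 + R}{-8 + R}$
$W = \frac{1}{34}$ ($W = \frac{\frac{1}{-8 + 10} \left(-4 + 10\right)}{102} = \frac{1}{2} \cdot 6 \cdot \frac{1}{102} = 3 \cdot \frac{1}{102} = \frac{1}{34} \approx 0.029412$)
$\left(153 + L^{2}\right) W = \left(153 + 0^{2}\right) \frac{1}{34} = \left(153 + 0\right) \frac{1}{34} = 153 \cdot \frac{1}{34} = \frac{9}{2}$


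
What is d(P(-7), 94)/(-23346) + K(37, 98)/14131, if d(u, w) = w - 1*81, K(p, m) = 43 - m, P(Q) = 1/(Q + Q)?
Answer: -1467733/329902326 ≈ -0.0044490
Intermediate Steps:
P(Q) = 1/(2*Q)
d(u, w) = -81 + w (d(u, w) = w - 81 = -81 + w)
d(P(-7), 94)/(-23346) + K(37, 98)/14131 = (-81 + 94)/(-23346) + (43 - 1*98)/14131 = 13*(-1/23346) + (43 - 98)*(1/14131) = -13/23346 - 55*1/14131 = -13/23346 - 55/14131 = -1467733/329902326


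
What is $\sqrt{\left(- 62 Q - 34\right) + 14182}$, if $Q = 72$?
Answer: $6 \sqrt{269} \approx 98.407$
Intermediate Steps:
$\sqrt{\left(- 62 Q - 34\right) + 14182} = \sqrt{\left(\left(-62\right) 72 - 34\right) + 14182} = \sqrt{\left(-4464 - 34\right) + 14182} = \sqrt{-4498 + 14182} = \sqrt{9684} = 6 \sqrt{269}$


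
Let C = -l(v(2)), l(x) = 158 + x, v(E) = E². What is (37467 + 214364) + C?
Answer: 251669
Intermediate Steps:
C = -162 (C = -(158 + 2²) = -(158 + 4) = -1*162 = -162)
(37467 + 214364) + C = (37467 + 214364) - 162 = 251831 - 162 = 251669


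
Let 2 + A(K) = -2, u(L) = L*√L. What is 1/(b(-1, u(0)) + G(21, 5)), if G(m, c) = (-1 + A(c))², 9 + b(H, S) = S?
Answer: 1/16 ≈ 0.062500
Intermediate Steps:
u(L) = L^(3/2)
A(K) = -4 (A(K) = -2 - 2 = -4)
b(H, S) = -9 + S
G(m, c) = 25 (G(m, c) = (-1 - 4)² = (-5)² = 25)
1/(b(-1, u(0)) + G(21, 5)) = 1/((-9 + 0^(3/2)) + 25) = 1/((-9 + 0) + 25) = 1/(-9 + 25) = 1/16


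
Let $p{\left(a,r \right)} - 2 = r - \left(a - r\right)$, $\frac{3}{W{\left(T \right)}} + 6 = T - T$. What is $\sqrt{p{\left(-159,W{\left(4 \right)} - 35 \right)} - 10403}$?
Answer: $i \sqrt{10313} \approx 101.55 i$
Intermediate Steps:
$W{\left(T \right)} = - \frac{1}{2}$ ($W{\left(T \right)} = \frac{3}{-6 + \left(T - T\right)} = \frac{3}{-6 + 0} = \frac{3}{-6} = 3 \left(- \frac{1}{6}\right) = - \frac{1}{2}$)
$p{\left(a,r \right)} = 2 - a + 2 r$ ($p{\left(a,r \right)} = 2 + \left(r - \left(a - r\right)\right) = 2 - \left(a - 2 r\right) = 2 - a + 2 r$)
$\sqrt{p{\left(-159,W{\left(4 \right)} - 35 \right)} - 10403} = \sqrt{\left(2 - -159 + 2 \left(- \frac{1}{2} - 35\right)\right) - 10403} = \sqrt{\left(2 + 159 + 2 \left(- \frac{1}{2} - 35\right)\right) - 10403} = \sqrt{\left(2 + 159 + 2 \left(- \frac{71}{2}\right)\right) - 10403} = \sqrt{\left(2 + 159 - 71\right) - 10403} = \sqrt{90 - 10403} = \sqrt{-10313} = i \sqrt{10313}$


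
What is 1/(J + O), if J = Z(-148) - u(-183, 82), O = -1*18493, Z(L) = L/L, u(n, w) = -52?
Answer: -1/18440 ≈ -5.4230e-5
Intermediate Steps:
Z(L) = 1
O = -18493
J = 53 (J = 1 - 1*(-52) = 1 + 52 = 53)
1/(J + O) = 1/(53 - 18493) = 1/(-18440) = -1/18440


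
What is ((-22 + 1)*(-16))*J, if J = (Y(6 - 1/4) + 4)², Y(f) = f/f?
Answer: 8400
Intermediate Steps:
Y(f) = 1
J = 25 (J = (1 + 4)² = 5² = 25)
((-22 + 1)*(-16))*J = ((-22 + 1)*(-16))*25 = -21*(-16)*25 = 336*25 = 8400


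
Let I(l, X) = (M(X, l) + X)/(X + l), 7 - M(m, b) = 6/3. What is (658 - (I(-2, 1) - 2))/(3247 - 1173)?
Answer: 333/1037 ≈ 0.32112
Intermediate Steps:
M(m, b) = 5 (M(m, b) = 7 - 6/3 = 7 - 1*2 = 7 - 2 = 5)
I(l, X) = (5 + X)/(X + l)
(658 - (I(-2, 1) - 2))/(3247 - 1173) = (658 - ((5 + 1)/(1 - 2) - 2))/(3247 - 1173) = (658 - (6/(-1) - 2))/2074 = (658 - (-1*6 - 2))*(1/2074) = (658 - (-6 - 2))*(1/2074) = (658 - 1*(-8))*(1/2074) = (658 + 8)*(1/2074) = 666*(1/2074) = 333/1037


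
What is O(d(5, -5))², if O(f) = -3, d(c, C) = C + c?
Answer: 9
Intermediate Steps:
O(d(5, -5))² = (-3)² = 9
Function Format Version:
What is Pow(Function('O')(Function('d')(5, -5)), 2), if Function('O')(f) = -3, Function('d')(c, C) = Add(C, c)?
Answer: 9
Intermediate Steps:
Pow(Function('O')(Function('d')(5, -5)), 2) = Pow(-3, 2) = 9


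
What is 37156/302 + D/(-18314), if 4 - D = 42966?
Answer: 173362377/1382707 ≈ 125.38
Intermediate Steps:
D = -42962 (D = 4 - 1*42966 = 4 - 42966 = -42962)
37156/302 + D/(-18314) = 37156/302 - 42962/(-18314) = 37156*(1/302) - 42962*(-1/18314) = 18578/151 + 21481/9157 = 173362377/1382707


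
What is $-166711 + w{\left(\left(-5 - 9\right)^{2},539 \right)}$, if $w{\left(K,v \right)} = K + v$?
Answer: $-165976$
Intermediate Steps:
$-166711 + w{\left(\left(-5 - 9\right)^{2},539 \right)} = -166711 + \left(\left(-5 - 9\right)^{2} + 539\right) = -166711 + \left(\left(-14\right)^{2} + 539\right) = -166711 + \left(196 + 539\right) = -166711 + 735 = -165976$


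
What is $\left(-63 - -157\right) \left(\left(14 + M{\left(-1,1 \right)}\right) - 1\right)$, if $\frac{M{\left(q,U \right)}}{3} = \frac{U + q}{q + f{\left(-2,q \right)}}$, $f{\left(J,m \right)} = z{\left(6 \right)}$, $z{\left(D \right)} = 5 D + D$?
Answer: $1222$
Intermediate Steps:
$z{\left(D \right)} = 6 D$
$f{\left(J,m \right)} = 36$ ($f{\left(J,m \right)} = 6 \cdot 6 = 36$)
$M{\left(q,U \right)} = \frac{3 \left(U + q\right)}{36 + q}$ ($M{\left(q,U \right)} = 3 \frac{U + q}{q + 36} = 3 \frac{U + q}{36 + q} = \frac{3 \left(U + q\right)}{36 + q}$)
$\left(-63 - -157\right) \left(\left(14 + M{\left(-1,1 \right)}\right) - 1\right) = \left(-63 - -157\right) \left(\left(14 + \frac{3 \left(1 - 1\right)}{36 - 1}\right) - 1\right) = \left(-63 + 157\right) \left(\left(14 + 3 \cdot \frac{1}{35} \cdot 0\right) - 1\right) = 94 \left(\left(14 + 3 \cdot \frac{1}{35} \cdot 0\right) - 1\right) = 94 \left(\left(14 + 0\right) - 1\right) = 94 \left(14 - 1\right) = 94 \cdot 13 = 1222$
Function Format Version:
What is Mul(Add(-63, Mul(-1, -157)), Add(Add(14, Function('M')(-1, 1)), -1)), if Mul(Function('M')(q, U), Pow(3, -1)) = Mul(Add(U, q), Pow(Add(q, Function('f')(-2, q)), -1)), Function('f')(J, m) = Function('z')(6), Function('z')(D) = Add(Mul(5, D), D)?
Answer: 1222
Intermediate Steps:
Function('z')(D) = Mul(6, D)
Function('f')(J, m) = 36 (Function('f')(J, m) = Mul(6, 6) = 36)
Function('M')(q, U) = Mul(3, Pow(Add(36, q), -1), Add(U, q)) (Function('M')(q, U) = Mul(3, Mul(Add(U, q), Pow(Add(q, 36), -1))) = Mul(3, Mul(Add(U, q), Pow(Add(36, q), -1))) = Mul(3, Mul(Pow(Add(36, q), -1), Add(U, q))) = Mul(3, Pow(Add(36, q), -1), Add(U, q)))
Mul(Add(-63, Mul(-1, -157)), Add(Add(14, Function('M')(-1, 1)), -1)) = Mul(Add(-63, Mul(-1, -157)), Add(Add(14, Mul(3, Pow(Add(36, -1), -1), Add(1, -1))), -1)) = Mul(Add(-63, 157), Add(Add(14, Mul(3, Pow(35, -1), 0)), -1)) = Mul(94, Add(Add(14, Mul(3, Rational(1, 35), 0)), -1)) = Mul(94, Add(Add(14, 0), -1)) = Mul(94, Add(14, -1)) = Mul(94, 13) = 1222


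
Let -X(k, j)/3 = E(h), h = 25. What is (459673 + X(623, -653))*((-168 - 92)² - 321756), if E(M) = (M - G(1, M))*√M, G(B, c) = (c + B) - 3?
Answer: -116821026308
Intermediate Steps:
G(B, c) = -3 + B + c (G(B, c) = (B + c) - 3 = -3 + B + c)
E(M) = 2*√M (E(M) = (M - (-3 + 1 + M))*√M = (M - (-2 + M))*√M = (M + (2 - M))*√M = 2*√M)
X(k, j) = -30 (X(k, j) = -6*√25 = -6*5 = -3*10 = -30)
(459673 + X(623, -653))*((-168 - 92)² - 321756) = (459673 - 30)*((-168 - 92)² - 321756) = 459643*((-260)² - 321756) = 459643*(67600 - 321756) = 459643*(-254156) = -116821026308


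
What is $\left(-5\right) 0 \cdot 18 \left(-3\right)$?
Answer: $0$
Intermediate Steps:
$\left(-5\right) 0 \cdot 18 \left(-3\right) = 0 \cdot 18 \left(-3\right) = 0 \left(-3\right) = 0$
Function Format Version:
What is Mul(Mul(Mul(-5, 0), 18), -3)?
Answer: 0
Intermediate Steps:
Mul(Mul(Mul(-5, 0), 18), -3) = Mul(Mul(0, 18), -3) = Mul(0, -3) = 0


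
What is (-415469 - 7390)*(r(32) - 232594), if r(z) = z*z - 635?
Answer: 98189974095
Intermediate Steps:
r(z) = -635 + z² (r(z) = z² - 635 = -635 + z²)
(-415469 - 7390)*(r(32) - 232594) = (-415469 - 7390)*((-635 + 32²) - 232594) = -422859*((-635 + 1024) - 232594) = -422859*(389 - 232594) = -422859*(-232205) = 98189974095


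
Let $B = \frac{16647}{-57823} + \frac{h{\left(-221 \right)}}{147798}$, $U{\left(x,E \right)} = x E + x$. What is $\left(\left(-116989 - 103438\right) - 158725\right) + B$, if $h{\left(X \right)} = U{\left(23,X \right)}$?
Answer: $- \frac{70440927533789}{185785299} \approx -3.7915 \cdot 10^{5}$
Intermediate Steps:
$U{\left(x,E \right)} = x + E x$ ($U{\left(x,E \right)} = E x + x = x + E x$)
$h{\left(X \right)} = 23 + 23 X$ ($h{\left(X \right)} = 23 \left(1 + X\right) = 23 + 23 X$)
$B = - \frac{59847341}{185785299}$ ($B = \frac{16647}{-57823} + \frac{23 + 23 \left(-221\right)}{147798} = 16647 \left(- \frac{1}{57823}\right) + \left(23 - 5083\right) \frac{1}{147798} = - \frac{16647}{57823} - \frac{110}{3213} = - \frac{59847341}{185785299} \approx -0.32213$)
$\left(\left(-116989 - 103438\right) - 158725\right) + B = \left(\left(-116989 - 103438\right) - 158725\right) - \frac{59847341}{185785299} = \left(-220427 - 158725\right) - \frac{59847341}{185785299} = -379152 - \frac{59847341}{185785299} = - \frac{70440927533789}{185785299}$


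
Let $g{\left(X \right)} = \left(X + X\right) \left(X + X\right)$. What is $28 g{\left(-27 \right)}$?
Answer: $81648$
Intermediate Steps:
$g{\left(X \right)} = 4 X^{2}$ ($g{\left(X \right)} = 2 X 2 X = 4 X^{2}$)
$28 g{\left(-27 \right)} = 28 \cdot 4 \left(-27\right)^{2} = 28 \cdot 4 \cdot 729 = 28 \cdot 2916 = 81648$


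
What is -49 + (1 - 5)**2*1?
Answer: -33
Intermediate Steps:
-49 + (1 - 5)**2*1 = -49 + (-4)**2*1 = -49 + 16*1 = -49 + 16 = -33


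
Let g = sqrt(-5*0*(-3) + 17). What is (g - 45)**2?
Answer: (45 - sqrt(17))**2 ≈ 1670.9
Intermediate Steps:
g = sqrt(17) (g = sqrt(0*(-3) + 17) = sqrt(0 + 17) = sqrt(17) ≈ 4.1231)
(g - 45)**2 = (sqrt(17) - 45)**2 = (-45 + sqrt(17))**2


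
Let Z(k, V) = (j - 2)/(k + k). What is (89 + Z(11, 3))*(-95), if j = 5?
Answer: -186295/22 ≈ -8468.0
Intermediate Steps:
Z(k, V) = 3/(2*k) (Z(k, V) = (5 - 2)/(k + k) = 3/((2*k)) = 3*(1/(2*k)) = 3/(2*k))
(89 + Z(11, 3))*(-95) = (89 + (3/2)/11)*(-95) = (89 + (3/2)*(1/11))*(-95) = (89 + 3/22)*(-95) = (1961/22)*(-95) = -186295/22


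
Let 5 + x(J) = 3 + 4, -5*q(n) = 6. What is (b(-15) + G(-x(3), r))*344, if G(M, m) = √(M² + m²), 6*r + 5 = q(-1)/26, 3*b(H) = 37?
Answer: 12728/3 + 688*√44749/195 ≈ 4989.0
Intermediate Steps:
q(n) = -6/5 (q(n) = -⅕*6 = -6/5)
b(H) = 37/3 (b(H) = (⅓)*37 = 37/3)
x(J) = 2 (x(J) = -5 + (3 + 4) = -5 + 7 = 2)
r = -164/195 (r = -⅚ + (-6/5/26)/6 = -⅚ + (-6/5*1/26)/6 = -⅚ + (⅙)*(-3/65) = -⅚ - 1/130 = -164/195 ≈ -0.84103)
(b(-15) + G(-x(3), r))*344 = (37/3 + √((-1*2)² + (-164/195)²))*344 = (37/3 + √((-2)² + 26896/38025))*344 = (37/3 + √(4 + 26896/38025))*344 = (37/3 + √(178996/38025))*344 = (37/3 + 2*√44749/195)*344 = 12728/3 + 688*√44749/195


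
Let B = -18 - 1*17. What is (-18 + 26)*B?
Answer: -280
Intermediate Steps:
B = -35 (B = -18 - 17 = -35)
(-18 + 26)*B = (-18 + 26)*(-35) = 8*(-35) = -280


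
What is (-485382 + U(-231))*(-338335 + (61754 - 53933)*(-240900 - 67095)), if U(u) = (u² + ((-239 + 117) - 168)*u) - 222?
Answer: 879955558259190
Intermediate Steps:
U(u) = -222 + u² - 290*u (U(u) = (u² + (-122 - 168)*u) - 222 = (u² - 290*u) - 222 = -222 + u² - 290*u)
(-485382 + U(-231))*(-338335 + (61754 - 53933)*(-240900 - 67095)) = (-485382 + (-222 + (-231)² - 290*(-231)))*(-338335 + (61754 - 53933)*(-240900 - 67095)) = (-485382 + (-222 + 53361 + 66990))*(-338335 + 7821*(-307995)) = (-485382 + 120129)*(-338335 - 2408828895) = -365253*(-2409167230) = 879955558259190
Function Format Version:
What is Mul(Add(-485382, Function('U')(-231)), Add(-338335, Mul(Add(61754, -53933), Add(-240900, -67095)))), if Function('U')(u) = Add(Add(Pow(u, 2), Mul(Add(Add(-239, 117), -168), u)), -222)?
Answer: 879955558259190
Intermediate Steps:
Function('U')(u) = Add(-222, Pow(u, 2), Mul(-290, u)) (Function('U')(u) = Add(Add(Pow(u, 2), Mul(Add(-122, -168), u)), -222) = Add(Add(Pow(u, 2), Mul(-290, u)), -222) = Add(-222, Pow(u, 2), Mul(-290, u)))
Mul(Add(-485382, Function('U')(-231)), Add(-338335, Mul(Add(61754, -53933), Add(-240900, -67095)))) = Mul(Add(-485382, Add(-222, Pow(-231, 2), Mul(-290, -231))), Add(-338335, Mul(Add(61754, -53933), Add(-240900, -67095)))) = Mul(Add(-485382, Add(-222, 53361, 66990)), Add(-338335, Mul(7821, -307995))) = Mul(Add(-485382, 120129), Add(-338335, -2408828895)) = Mul(-365253, -2409167230) = 879955558259190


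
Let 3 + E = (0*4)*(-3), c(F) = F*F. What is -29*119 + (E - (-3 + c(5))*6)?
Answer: -3586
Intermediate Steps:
c(F) = F²
E = -3 (E = -3 + (0*4)*(-3) = -3 + 0*(-3) = -3 + 0 = -3)
-29*119 + (E - (-3 + c(5))*6) = -29*119 + (-3 - (-3 + 5²)*6) = -3451 + (-3 - (-3 + 25)*6) = -3451 + (-3 - 22*6) = -3451 + (-3 - 1*132) = -3451 + (-3 - 132) = -3451 - 135 = -3586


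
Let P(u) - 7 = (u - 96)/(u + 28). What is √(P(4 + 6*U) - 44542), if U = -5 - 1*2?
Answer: 4*I*√69565/5 ≈ 211.0*I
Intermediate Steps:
U = -7 (U = -5 - 2 = -7)
P(u) = 7 + (-96 + u)/(28 + u) (P(u) = 7 + (u - 96)/(u + 28) = 7 + (-96 + u)/(28 + u))
√(P(4 + 6*U) - 44542) = √(4*(25 + 2*(4 + 6*(-7)))/(28 + (4 + 6*(-7))) - 44542) = √(4*(25 + 2*(4 - 42))/(28 + (4 - 42)) - 44542) = √(4*(25 + 2*(-38))/(28 - 38) - 44542) = √(4*(25 - 76)/(-10) - 44542) = √(4*(-⅒)*(-51) - 44542) = √(102/5 - 44542) = √(-222608/5) = 4*I*√69565/5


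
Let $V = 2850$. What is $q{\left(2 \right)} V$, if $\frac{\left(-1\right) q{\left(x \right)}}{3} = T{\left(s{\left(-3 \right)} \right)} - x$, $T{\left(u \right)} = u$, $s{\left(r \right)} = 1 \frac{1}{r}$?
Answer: $19950$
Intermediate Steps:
$s{\left(r \right)} = \frac{1}{r}$
$q{\left(x \right)} = 1 + 3 x$ ($q{\left(x \right)} = - 3 \left(\frac{1}{-3} - x\right) = - 3 \left(- \frac{1}{3} - x\right) = 1 + 3 x$)
$q{\left(2 \right)} V = \left(1 + 3 \cdot 2\right) 2850 = \left(1 + 6\right) 2850 = 7 \cdot 2850 = 19950$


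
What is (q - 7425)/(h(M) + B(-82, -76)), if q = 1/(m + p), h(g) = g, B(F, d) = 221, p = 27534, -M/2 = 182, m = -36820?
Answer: 68948551/1327898 ≈ 51.923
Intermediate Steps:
M = -364 (M = -2*182 = -364)
q = -1/9286 (q = 1/(-36820 + 27534) = 1/(-9286) = -1/9286 ≈ -0.00010769)
(q - 7425)/(h(M) + B(-82, -76)) = (-1/9286 - 7425)/(-364 + 221) = -68948551/9286/(-143) = -68948551/9286*(-1/143) = 68948551/1327898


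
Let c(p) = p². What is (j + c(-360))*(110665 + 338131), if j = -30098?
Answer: 44656099592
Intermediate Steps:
(j + c(-360))*(110665 + 338131) = (-30098 + (-360)²)*(110665 + 338131) = (-30098 + 129600)*448796 = 99502*448796 = 44656099592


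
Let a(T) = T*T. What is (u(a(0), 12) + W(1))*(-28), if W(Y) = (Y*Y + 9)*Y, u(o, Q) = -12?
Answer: 56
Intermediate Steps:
a(T) = T²
W(Y) = Y*(9 + Y²) (W(Y) = (Y² + 9)*Y = (9 + Y²)*Y = Y*(9 + Y²))
(u(a(0), 12) + W(1))*(-28) = (-12 + 1*(9 + 1²))*(-28) = (-12 + 1*(9 + 1))*(-28) = (-12 + 1*10)*(-28) = (-12 + 10)*(-28) = -2*(-28) = 56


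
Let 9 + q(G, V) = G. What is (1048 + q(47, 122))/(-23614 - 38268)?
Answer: -543/30941 ≈ -0.017550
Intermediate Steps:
q(G, V) = -9 + G
(1048 + q(47, 122))/(-23614 - 38268) = (1048 + (-9 + 47))/(-23614 - 38268) = (1048 + 38)/(-61882) = 1086*(-1/61882) = -543/30941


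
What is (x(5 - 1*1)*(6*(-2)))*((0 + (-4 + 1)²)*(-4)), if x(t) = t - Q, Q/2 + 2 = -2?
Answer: 5184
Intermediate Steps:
Q = -8 (Q = -4 + 2*(-2) = -4 - 4 = -8)
x(t) = 8 + t (x(t) = t - 1*(-8) = t + 8 = 8 + t)
(x(5 - 1*1)*(6*(-2)))*((0 + (-4 + 1)²)*(-4)) = ((8 + (5 - 1*1))*(6*(-2)))*((0 + (-4 + 1)²)*(-4)) = ((8 + (5 - 1))*(-12))*((0 + (-3)²)*(-4)) = ((8 + 4)*(-12))*((0 + 9)*(-4)) = (12*(-12))*(9*(-4)) = -144*(-36) = 5184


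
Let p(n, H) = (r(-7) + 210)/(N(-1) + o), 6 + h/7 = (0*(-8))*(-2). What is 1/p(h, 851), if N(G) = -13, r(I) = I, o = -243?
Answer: -256/203 ≈ -1.2611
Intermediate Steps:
h = -42 (h = -42 + 7*((0*(-8))*(-2)) = -42 + 7*(0*(-2)) = -42 + 7*0 = -42 + 0 = -42)
p(n, H) = -203/256 (p(n, H) = (-7 + 210)/(-13 - 243) = 203/(-256) = 203*(-1/256) = -203/256)
1/p(h, 851) = 1/(-203/256) = -256/203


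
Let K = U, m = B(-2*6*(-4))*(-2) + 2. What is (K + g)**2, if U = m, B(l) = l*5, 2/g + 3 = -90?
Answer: 1976335936/8649 ≈ 2.2850e+5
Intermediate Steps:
g = -2/93 (g = 2/(-3 - 90) = 2/(-93) = 2*(-1/93) = -2/93 ≈ -0.021505)
B(l) = 5*l
m = -478 (m = (5*(-2*6*(-4)))*(-2) + 2 = (5*(-12*(-4)))*(-2) + 2 = (5*48)*(-2) + 2 = 240*(-2) + 2 = -480 + 2 = -478)
U = -478
K = -478
(K + g)**2 = (-478 - 2/93)**2 = (-44456/93)**2 = 1976335936/8649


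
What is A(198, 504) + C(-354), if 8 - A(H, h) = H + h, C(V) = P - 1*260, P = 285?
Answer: -669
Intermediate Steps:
C(V) = 25 (C(V) = 285 - 1*260 = 285 - 260 = 25)
A(H, h) = 8 - H - h (A(H, h) = 8 - (H + h) = 8 + (-H - h) = 8 - H - h)
A(198, 504) + C(-354) = (8 - 1*198 - 1*504) + 25 = (8 - 198 - 504) + 25 = -694 + 25 = -669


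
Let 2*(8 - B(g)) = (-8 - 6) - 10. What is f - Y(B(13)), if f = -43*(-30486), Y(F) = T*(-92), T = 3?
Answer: 1311174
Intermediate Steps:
B(g) = 20 (B(g) = 8 - ((-8 - 6) - 10)/2 = 8 - (-14 - 10)/2 = 8 - ½*(-24) = 8 + 12 = 20)
Y(F) = -276 (Y(F) = 3*(-92) = -276)
f = 1310898
f - Y(B(13)) = 1310898 - 1*(-276) = 1310898 + 276 = 1311174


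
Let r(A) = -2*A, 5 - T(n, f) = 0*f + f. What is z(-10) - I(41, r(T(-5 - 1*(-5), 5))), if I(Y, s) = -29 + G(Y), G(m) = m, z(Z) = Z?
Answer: -22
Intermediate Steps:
T(n, f) = 5 - f (T(n, f) = 5 - (0*f + f) = 5 - (0 + f) = 5 - f)
I(Y, s) = -29 + Y
z(-10) - I(41, r(T(-5 - 1*(-5), 5))) = -10 - (-29 + 41) = -10 - 1*12 = -10 - 12 = -22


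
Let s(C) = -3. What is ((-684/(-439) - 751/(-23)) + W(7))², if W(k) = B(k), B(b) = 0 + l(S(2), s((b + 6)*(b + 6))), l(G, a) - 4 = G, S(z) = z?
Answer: 164838436009/101949409 ≈ 1616.9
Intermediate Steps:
l(G, a) = 4 + G
B(b) = 6 (B(b) = 0 + (4 + 2) = 0 + 6 = 6)
W(k) = 6
((-684/(-439) - 751/(-23)) + W(7))² = ((-684/(-439) - 751/(-23)) + 6)² = ((-684*(-1/439) - 751*(-1/23)) + 6)² = ((684/439 + 751/23) + 6)² = (345421/10097 + 6)² = (406003/10097)² = 164838436009/101949409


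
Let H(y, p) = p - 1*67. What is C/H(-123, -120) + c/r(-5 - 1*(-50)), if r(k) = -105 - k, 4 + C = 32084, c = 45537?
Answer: -4442473/9350 ≈ -475.13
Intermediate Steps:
C = 32080 (C = -4 + 32084 = 32080)
H(y, p) = -67 + p (H(y, p) = p - 67 = -67 + p)
C/H(-123, -120) + c/r(-5 - 1*(-50)) = 32080/(-67 - 120) + 45537/(-105 - (-5 - 1*(-50))) = 32080/(-187) + 45537/(-105 - (-5 + 50)) = 32080*(-1/187) + 45537/(-105 - 1*45) = -32080/187 + 45537/(-105 - 45) = -32080/187 + 45537/(-150) = -32080/187 + 45537*(-1/150) = -32080/187 - 15179/50 = -4442473/9350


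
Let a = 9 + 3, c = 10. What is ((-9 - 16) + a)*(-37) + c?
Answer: 491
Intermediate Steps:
a = 12
((-9 - 16) + a)*(-37) + c = ((-9 - 16) + 12)*(-37) + 10 = (-25 + 12)*(-37) + 10 = -13*(-37) + 10 = 481 + 10 = 491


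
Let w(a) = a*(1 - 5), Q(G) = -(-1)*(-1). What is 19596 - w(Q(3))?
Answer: 19592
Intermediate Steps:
Q(G) = -1 (Q(G) = -1*1 = -1)
w(a) = -4*a (w(a) = a*(-4) = -4*a)
19596 - w(Q(3)) = 19596 - (-4)*(-1) = 19596 - 1*4 = 19596 - 4 = 19592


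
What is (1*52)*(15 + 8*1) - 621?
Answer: 575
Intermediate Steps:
(1*52)*(15 + 8*1) - 621 = 52*(15 + 8) - 621 = 52*23 - 621 = 1196 - 621 = 575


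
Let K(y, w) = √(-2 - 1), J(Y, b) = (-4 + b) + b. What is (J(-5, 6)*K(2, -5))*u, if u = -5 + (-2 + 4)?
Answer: -24*I*√3 ≈ -41.569*I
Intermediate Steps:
J(Y, b) = -4 + 2*b
u = -3 (u = -5 + 2 = -3)
K(y, w) = I*√3 (K(y, w) = √(-3) = I*√3)
(J(-5, 6)*K(2, -5))*u = ((-4 + 2*6)*(I*√3))*(-3) = ((-4 + 12)*(I*√3))*(-3) = (8*(I*√3))*(-3) = (8*I*√3)*(-3) = -24*I*√3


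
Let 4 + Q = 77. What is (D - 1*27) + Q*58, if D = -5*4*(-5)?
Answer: 4307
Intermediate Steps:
D = 100 (D = -20*(-5) = 100)
Q = 73 (Q = -4 + 77 = 73)
(D - 1*27) + Q*58 = (100 - 1*27) + 73*58 = (100 - 27) + 4234 = 73 + 4234 = 4307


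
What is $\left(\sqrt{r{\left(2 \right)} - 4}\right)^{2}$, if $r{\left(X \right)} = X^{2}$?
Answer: $0$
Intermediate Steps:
$\left(\sqrt{r{\left(2 \right)} - 4}\right)^{2} = \left(\sqrt{2^{2} - 4}\right)^{2} = \left(\sqrt{4 - 4}\right)^{2} = \left(\sqrt{0}\right)^{2} = 0^{2} = 0$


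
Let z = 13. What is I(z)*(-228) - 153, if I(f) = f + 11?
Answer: -5625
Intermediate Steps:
I(f) = 11 + f
I(z)*(-228) - 153 = (11 + 13)*(-228) - 153 = 24*(-228) - 153 = -5472 - 153 = -5625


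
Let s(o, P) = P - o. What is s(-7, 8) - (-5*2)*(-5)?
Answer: -35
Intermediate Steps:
s(-7, 8) - (-5*2)*(-5) = (8 - 1*(-7)) - (-5*2)*(-5) = (8 + 7) - (-10)*(-5) = 15 - 1*50 = 15 - 50 = -35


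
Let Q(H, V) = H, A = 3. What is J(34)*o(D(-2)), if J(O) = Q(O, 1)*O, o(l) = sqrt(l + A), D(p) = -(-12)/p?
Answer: 1156*I*sqrt(3) ≈ 2002.3*I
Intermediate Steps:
D(p) = 12/p
o(l) = sqrt(3 + l) (o(l) = sqrt(l + 3) = sqrt(3 + l))
J(O) = O**2 (J(O) = O*O = O**2)
J(34)*o(D(-2)) = 34**2*sqrt(3 + 12/(-2)) = 1156*sqrt(3 + 12*(-1/2)) = 1156*sqrt(3 - 6) = 1156*sqrt(-3) = 1156*(I*sqrt(3)) = 1156*I*sqrt(3)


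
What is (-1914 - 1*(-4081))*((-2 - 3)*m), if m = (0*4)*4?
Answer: 0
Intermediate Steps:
m = 0 (m = 0*4 = 0)
(-1914 - 1*(-4081))*((-2 - 3)*m) = (-1914 - 1*(-4081))*((-2 - 3)*0) = (-1914 + 4081)*(-5*0) = 2167*0 = 0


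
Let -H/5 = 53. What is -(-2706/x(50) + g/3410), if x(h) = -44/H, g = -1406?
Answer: 55575881/3410 ≈ 16298.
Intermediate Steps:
H = -265 (H = -5*53 = -265)
x(h) = 44/265 (x(h) = -44/(-265) = -44*(-1/265) = 44/265)
-(-2706/x(50) + g/3410) = -(-2706/44/265 - 1406/3410) = -(-2706*265/44 - 1406*1/3410) = -(-32595/2 - 703/1705) = -1*(-55575881/3410) = 55575881/3410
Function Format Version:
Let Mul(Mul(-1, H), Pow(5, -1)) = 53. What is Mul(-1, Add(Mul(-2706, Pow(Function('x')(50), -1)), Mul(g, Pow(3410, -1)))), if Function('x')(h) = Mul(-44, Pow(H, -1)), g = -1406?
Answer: Rational(55575881, 3410) ≈ 16298.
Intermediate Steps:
H = -265 (H = Mul(-5, 53) = -265)
Function('x')(h) = Rational(44, 265) (Function('x')(h) = Mul(-44, Pow(-265, -1)) = Mul(-44, Rational(-1, 265)) = Rational(44, 265))
Mul(-1, Add(Mul(-2706, Pow(Function('x')(50), -1)), Mul(g, Pow(3410, -1)))) = Mul(-1, Add(Mul(-2706, Pow(Rational(44, 265), -1)), Mul(-1406, Pow(3410, -1)))) = Mul(-1, Add(Mul(-2706, Rational(265, 44)), Mul(-1406, Rational(1, 3410)))) = Mul(-1, Add(Rational(-32595, 2), Rational(-703, 1705))) = Mul(-1, Rational(-55575881, 3410)) = Rational(55575881, 3410)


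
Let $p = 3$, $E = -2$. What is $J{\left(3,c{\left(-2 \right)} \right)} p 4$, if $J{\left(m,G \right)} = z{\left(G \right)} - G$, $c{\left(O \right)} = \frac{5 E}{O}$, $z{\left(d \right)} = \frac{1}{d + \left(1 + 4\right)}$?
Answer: $- \frac{294}{5} \approx -58.8$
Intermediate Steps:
$z{\left(d \right)} = \frac{1}{5 + d}$ ($z{\left(d \right)} = \frac{1}{d + 5} = \frac{1}{5 + d}$)
$c{\left(O \right)} = - \frac{10}{O}$ ($c{\left(O \right)} = \frac{5 \left(-2\right)}{O} = - \frac{10}{O}$)
$J{\left(m,G \right)} = \frac{1}{5 + G} - G$
$J{\left(3,c{\left(-2 \right)} \right)} p 4 = \frac{1 - - \frac{10}{-2} \left(5 - \frac{10}{-2}\right)}{5 - \frac{10}{-2}} \cdot 3 \cdot 4 = \frac{1 - \left(-10\right) \left(- \frac{1}{2}\right) \left(5 - -5\right)}{5 - -5} \cdot 3 \cdot 4 = \frac{1 - 5 \left(5 + 5\right)}{5 + 5} \cdot 3 \cdot 4 = \frac{1 - 5 \cdot 10}{10} \cdot 3 \cdot 4 = \frac{1 - 50}{10} \cdot 3 \cdot 4 = \frac{1}{10} \left(-49\right) 3 \cdot 4 = \left(- \frac{49}{10}\right) 3 \cdot 4 = \left(- \frac{147}{10}\right) 4 = - \frac{294}{5}$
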